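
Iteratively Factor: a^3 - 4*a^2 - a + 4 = (a + 1)*(a^2 - 5*a + 4) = (a - 4)*(a + 1)*(a - 1)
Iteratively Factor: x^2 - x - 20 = (x + 4)*(x - 5)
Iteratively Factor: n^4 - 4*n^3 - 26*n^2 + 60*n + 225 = (n - 5)*(n^3 + n^2 - 21*n - 45) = (n - 5)*(n + 3)*(n^2 - 2*n - 15) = (n - 5)^2*(n + 3)*(n + 3)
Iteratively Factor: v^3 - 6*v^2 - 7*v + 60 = (v - 4)*(v^2 - 2*v - 15) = (v - 5)*(v - 4)*(v + 3)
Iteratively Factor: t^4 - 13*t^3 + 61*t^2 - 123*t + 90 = (t - 2)*(t^3 - 11*t^2 + 39*t - 45) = (t - 5)*(t - 2)*(t^2 - 6*t + 9) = (t - 5)*(t - 3)*(t - 2)*(t - 3)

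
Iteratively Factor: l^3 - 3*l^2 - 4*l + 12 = (l - 2)*(l^2 - l - 6) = (l - 3)*(l - 2)*(l + 2)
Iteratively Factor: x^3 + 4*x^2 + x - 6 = (x - 1)*(x^2 + 5*x + 6) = (x - 1)*(x + 2)*(x + 3)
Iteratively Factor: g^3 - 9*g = (g + 3)*(g^2 - 3*g) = (g - 3)*(g + 3)*(g)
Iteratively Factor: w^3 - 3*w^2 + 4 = (w - 2)*(w^2 - w - 2) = (w - 2)^2*(w + 1)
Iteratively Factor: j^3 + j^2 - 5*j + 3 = (j - 1)*(j^2 + 2*j - 3) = (j - 1)*(j + 3)*(j - 1)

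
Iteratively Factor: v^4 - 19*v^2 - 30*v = (v + 2)*(v^3 - 2*v^2 - 15*v) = v*(v + 2)*(v^2 - 2*v - 15) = v*(v - 5)*(v + 2)*(v + 3)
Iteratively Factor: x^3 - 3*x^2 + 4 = (x - 2)*(x^2 - x - 2) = (x - 2)^2*(x + 1)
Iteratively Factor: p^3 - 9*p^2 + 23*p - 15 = (p - 1)*(p^2 - 8*p + 15) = (p - 5)*(p - 1)*(p - 3)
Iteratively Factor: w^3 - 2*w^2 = (w)*(w^2 - 2*w) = w^2*(w - 2)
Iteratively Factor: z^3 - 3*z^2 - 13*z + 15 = (z + 3)*(z^2 - 6*z + 5) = (z - 5)*(z + 3)*(z - 1)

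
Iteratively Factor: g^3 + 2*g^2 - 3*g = (g + 3)*(g^2 - g) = (g - 1)*(g + 3)*(g)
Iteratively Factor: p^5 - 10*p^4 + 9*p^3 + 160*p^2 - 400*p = (p - 5)*(p^4 - 5*p^3 - 16*p^2 + 80*p) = (p - 5)*(p - 4)*(p^3 - p^2 - 20*p) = (p - 5)^2*(p - 4)*(p^2 + 4*p) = p*(p - 5)^2*(p - 4)*(p + 4)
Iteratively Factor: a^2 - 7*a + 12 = (a - 3)*(a - 4)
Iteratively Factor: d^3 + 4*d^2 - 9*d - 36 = (d + 3)*(d^2 + d - 12) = (d + 3)*(d + 4)*(d - 3)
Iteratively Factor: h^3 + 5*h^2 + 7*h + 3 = (h + 3)*(h^2 + 2*h + 1) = (h + 1)*(h + 3)*(h + 1)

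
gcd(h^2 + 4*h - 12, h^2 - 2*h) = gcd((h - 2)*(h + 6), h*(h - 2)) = h - 2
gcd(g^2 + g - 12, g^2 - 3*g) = g - 3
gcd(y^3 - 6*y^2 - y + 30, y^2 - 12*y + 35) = y - 5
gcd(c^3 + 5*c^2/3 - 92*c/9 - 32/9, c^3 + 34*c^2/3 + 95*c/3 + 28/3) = c^2 + 13*c/3 + 4/3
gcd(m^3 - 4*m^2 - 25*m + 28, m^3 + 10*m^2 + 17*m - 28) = m^2 + 3*m - 4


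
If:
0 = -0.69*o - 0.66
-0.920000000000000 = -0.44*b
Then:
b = 2.09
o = -0.96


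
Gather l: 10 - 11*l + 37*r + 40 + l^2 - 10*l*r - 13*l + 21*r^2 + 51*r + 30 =l^2 + l*(-10*r - 24) + 21*r^2 + 88*r + 80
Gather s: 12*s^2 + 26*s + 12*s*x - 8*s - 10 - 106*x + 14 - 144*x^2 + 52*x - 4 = 12*s^2 + s*(12*x + 18) - 144*x^2 - 54*x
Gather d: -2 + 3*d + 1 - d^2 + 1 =-d^2 + 3*d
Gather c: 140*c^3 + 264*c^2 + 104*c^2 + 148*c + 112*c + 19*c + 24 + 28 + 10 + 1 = 140*c^3 + 368*c^2 + 279*c + 63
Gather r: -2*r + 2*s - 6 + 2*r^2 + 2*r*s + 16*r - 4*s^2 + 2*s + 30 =2*r^2 + r*(2*s + 14) - 4*s^2 + 4*s + 24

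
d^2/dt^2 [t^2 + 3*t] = 2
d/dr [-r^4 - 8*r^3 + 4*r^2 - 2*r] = -4*r^3 - 24*r^2 + 8*r - 2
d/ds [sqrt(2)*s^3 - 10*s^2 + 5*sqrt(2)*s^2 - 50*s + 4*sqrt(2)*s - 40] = 3*sqrt(2)*s^2 - 20*s + 10*sqrt(2)*s - 50 + 4*sqrt(2)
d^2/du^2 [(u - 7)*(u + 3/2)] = 2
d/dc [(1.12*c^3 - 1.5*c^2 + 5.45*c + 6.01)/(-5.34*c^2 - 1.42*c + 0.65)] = (-5.9808*c^4 - 3.1808*c^3 + 33.417*c^2 + 62.2368*c + 12.0767)/(28.5156*c^4 + 15.1656*c^3 - 4.9256*c^2 - 1.846*c + 0.4225)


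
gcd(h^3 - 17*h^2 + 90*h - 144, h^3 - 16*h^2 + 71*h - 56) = h - 8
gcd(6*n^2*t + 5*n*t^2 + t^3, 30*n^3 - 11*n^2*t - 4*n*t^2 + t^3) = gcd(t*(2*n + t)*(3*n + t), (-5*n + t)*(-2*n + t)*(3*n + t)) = 3*n + t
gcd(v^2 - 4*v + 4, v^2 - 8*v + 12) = v - 2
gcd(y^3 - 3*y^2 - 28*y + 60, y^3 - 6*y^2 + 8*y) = y - 2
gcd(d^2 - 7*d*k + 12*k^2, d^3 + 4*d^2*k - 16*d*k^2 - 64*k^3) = d - 4*k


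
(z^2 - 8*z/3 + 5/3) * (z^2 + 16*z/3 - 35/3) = z^4 + 8*z^3/3 - 218*z^2/9 + 40*z - 175/9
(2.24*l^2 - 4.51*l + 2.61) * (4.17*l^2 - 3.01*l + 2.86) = 9.3408*l^4 - 25.5491*l^3 + 30.8652*l^2 - 20.7547*l + 7.4646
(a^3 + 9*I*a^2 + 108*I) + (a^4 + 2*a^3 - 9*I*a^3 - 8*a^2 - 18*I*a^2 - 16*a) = a^4 + 3*a^3 - 9*I*a^3 - 8*a^2 - 9*I*a^2 - 16*a + 108*I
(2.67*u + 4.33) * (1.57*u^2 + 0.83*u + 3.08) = 4.1919*u^3 + 9.0142*u^2 + 11.8175*u + 13.3364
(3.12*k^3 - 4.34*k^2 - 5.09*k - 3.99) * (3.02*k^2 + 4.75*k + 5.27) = 9.4224*k^5 + 1.7132*k^4 - 19.5444*k^3 - 59.0991*k^2 - 45.7768*k - 21.0273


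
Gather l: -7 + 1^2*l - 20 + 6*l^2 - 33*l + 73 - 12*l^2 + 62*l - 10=-6*l^2 + 30*l + 36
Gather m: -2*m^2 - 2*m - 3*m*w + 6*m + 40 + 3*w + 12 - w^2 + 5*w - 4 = -2*m^2 + m*(4 - 3*w) - w^2 + 8*w + 48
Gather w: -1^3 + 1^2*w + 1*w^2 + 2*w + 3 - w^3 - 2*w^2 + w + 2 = -w^3 - w^2 + 4*w + 4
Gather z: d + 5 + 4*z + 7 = d + 4*z + 12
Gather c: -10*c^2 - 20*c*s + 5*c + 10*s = -10*c^2 + c*(5 - 20*s) + 10*s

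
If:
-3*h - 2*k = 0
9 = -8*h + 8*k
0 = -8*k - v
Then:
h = -9/20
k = 27/40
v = -27/5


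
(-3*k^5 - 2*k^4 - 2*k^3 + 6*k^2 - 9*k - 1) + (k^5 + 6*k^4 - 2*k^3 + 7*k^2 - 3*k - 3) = -2*k^5 + 4*k^4 - 4*k^3 + 13*k^2 - 12*k - 4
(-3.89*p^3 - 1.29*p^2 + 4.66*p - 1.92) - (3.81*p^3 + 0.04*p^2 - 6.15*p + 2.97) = -7.7*p^3 - 1.33*p^2 + 10.81*p - 4.89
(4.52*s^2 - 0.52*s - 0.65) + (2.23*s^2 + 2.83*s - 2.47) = 6.75*s^2 + 2.31*s - 3.12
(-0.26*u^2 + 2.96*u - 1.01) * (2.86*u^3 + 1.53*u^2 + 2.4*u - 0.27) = -0.7436*u^5 + 8.0678*u^4 + 1.0162*u^3 + 5.6289*u^2 - 3.2232*u + 0.2727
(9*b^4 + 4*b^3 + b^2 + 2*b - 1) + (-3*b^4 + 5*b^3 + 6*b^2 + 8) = 6*b^4 + 9*b^3 + 7*b^2 + 2*b + 7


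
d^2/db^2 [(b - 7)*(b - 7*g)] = 2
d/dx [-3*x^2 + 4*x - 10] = 4 - 6*x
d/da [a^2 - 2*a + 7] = 2*a - 2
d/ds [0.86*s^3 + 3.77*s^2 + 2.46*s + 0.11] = 2.58*s^2 + 7.54*s + 2.46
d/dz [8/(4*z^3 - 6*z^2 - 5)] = 96*z*(1 - z)/(-4*z^3 + 6*z^2 + 5)^2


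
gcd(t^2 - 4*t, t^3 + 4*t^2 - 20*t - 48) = t - 4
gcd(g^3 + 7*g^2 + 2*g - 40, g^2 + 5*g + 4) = g + 4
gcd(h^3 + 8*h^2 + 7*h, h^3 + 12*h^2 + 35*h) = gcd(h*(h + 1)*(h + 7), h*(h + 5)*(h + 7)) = h^2 + 7*h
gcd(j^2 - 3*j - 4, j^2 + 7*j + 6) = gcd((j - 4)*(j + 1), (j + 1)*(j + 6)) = j + 1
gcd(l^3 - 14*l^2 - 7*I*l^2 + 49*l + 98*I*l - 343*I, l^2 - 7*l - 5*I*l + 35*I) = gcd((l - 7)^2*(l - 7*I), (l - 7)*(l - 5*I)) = l - 7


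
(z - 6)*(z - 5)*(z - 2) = z^3 - 13*z^2 + 52*z - 60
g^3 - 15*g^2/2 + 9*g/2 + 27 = (g - 6)*(g - 3)*(g + 3/2)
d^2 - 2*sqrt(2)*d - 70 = (d - 7*sqrt(2))*(d + 5*sqrt(2))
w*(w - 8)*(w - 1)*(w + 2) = w^4 - 7*w^3 - 10*w^2 + 16*w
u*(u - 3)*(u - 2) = u^3 - 5*u^2 + 6*u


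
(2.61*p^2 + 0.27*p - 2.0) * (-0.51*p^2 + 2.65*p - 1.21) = -1.3311*p^4 + 6.7788*p^3 - 1.4226*p^2 - 5.6267*p + 2.42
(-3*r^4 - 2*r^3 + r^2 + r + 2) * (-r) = 3*r^5 + 2*r^4 - r^3 - r^2 - 2*r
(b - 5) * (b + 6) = b^2 + b - 30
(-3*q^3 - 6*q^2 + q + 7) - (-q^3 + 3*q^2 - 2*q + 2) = -2*q^3 - 9*q^2 + 3*q + 5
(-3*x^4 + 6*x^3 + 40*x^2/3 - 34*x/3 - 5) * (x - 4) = -3*x^5 + 18*x^4 - 32*x^3/3 - 194*x^2/3 + 121*x/3 + 20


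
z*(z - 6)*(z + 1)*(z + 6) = z^4 + z^3 - 36*z^2 - 36*z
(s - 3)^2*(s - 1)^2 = s^4 - 8*s^3 + 22*s^2 - 24*s + 9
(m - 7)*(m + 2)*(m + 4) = m^3 - m^2 - 34*m - 56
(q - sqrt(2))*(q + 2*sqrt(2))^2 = q^3 + 3*sqrt(2)*q^2 - 8*sqrt(2)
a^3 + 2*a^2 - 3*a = a*(a - 1)*(a + 3)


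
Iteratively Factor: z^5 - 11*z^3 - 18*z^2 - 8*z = (z + 2)*(z^4 - 2*z^3 - 7*z^2 - 4*z) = (z + 1)*(z + 2)*(z^3 - 3*z^2 - 4*z) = (z + 1)^2*(z + 2)*(z^2 - 4*z) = (z - 4)*(z + 1)^2*(z + 2)*(z)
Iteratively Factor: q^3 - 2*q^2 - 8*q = (q)*(q^2 - 2*q - 8) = q*(q - 4)*(q + 2)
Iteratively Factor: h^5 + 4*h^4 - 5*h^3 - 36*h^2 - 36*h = (h + 2)*(h^4 + 2*h^3 - 9*h^2 - 18*h) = h*(h + 2)*(h^3 + 2*h^2 - 9*h - 18) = h*(h + 2)*(h + 3)*(h^2 - h - 6) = h*(h - 3)*(h + 2)*(h + 3)*(h + 2)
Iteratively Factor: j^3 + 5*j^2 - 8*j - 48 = (j + 4)*(j^2 + j - 12) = (j + 4)^2*(j - 3)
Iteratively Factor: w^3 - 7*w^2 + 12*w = (w - 3)*(w^2 - 4*w) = w*(w - 3)*(w - 4)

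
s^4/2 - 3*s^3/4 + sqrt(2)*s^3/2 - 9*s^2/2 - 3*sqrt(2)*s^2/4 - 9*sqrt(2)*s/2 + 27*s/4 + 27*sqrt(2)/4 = (s/2 + sqrt(2)/2)*(s - 3)*(s - 3/2)*(s + 3)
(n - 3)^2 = n^2 - 6*n + 9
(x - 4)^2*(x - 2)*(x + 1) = x^4 - 9*x^3 + 22*x^2 - 32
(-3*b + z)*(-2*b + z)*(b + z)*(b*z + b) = 6*b^4*z + 6*b^4 + b^3*z^2 + b^3*z - 4*b^2*z^3 - 4*b^2*z^2 + b*z^4 + b*z^3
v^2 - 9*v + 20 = (v - 5)*(v - 4)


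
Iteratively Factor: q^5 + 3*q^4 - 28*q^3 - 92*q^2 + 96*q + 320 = (q - 5)*(q^4 + 8*q^3 + 12*q^2 - 32*q - 64) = (q - 5)*(q - 2)*(q^3 + 10*q^2 + 32*q + 32) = (q - 5)*(q - 2)*(q + 4)*(q^2 + 6*q + 8) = (q - 5)*(q - 2)*(q + 2)*(q + 4)*(q + 4)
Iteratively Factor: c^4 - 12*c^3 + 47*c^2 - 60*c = (c)*(c^3 - 12*c^2 + 47*c - 60) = c*(c - 3)*(c^2 - 9*c + 20) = c*(c - 5)*(c - 3)*(c - 4)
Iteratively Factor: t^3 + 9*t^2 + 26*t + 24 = (t + 2)*(t^2 + 7*t + 12) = (t + 2)*(t + 3)*(t + 4)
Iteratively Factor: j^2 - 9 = (j + 3)*(j - 3)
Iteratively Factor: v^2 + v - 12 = (v + 4)*(v - 3)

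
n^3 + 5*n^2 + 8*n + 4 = (n + 1)*(n + 2)^2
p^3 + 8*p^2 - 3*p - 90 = (p - 3)*(p + 5)*(p + 6)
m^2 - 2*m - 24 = (m - 6)*(m + 4)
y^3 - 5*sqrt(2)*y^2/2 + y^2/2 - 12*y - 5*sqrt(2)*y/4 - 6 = (y + 1/2)*(y - 4*sqrt(2))*(y + 3*sqrt(2)/2)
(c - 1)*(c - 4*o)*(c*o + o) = c^3*o - 4*c^2*o^2 - c*o + 4*o^2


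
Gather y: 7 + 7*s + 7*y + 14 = 7*s + 7*y + 21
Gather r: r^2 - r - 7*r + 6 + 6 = r^2 - 8*r + 12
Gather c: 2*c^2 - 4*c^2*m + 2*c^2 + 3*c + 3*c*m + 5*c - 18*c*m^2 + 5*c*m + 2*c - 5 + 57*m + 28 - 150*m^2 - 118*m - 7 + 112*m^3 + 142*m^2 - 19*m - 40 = c^2*(4 - 4*m) + c*(-18*m^2 + 8*m + 10) + 112*m^3 - 8*m^2 - 80*m - 24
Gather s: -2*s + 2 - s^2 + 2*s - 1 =1 - s^2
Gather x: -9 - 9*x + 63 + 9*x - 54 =0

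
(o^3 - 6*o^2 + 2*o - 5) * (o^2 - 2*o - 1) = o^5 - 8*o^4 + 13*o^3 - 3*o^2 + 8*o + 5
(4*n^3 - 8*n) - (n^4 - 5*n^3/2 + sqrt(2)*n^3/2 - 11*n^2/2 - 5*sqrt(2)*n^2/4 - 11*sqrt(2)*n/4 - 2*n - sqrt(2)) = -n^4 - sqrt(2)*n^3/2 + 13*n^3/2 + 5*sqrt(2)*n^2/4 + 11*n^2/2 - 6*n + 11*sqrt(2)*n/4 + sqrt(2)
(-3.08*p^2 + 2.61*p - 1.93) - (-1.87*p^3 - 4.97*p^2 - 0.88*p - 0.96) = 1.87*p^3 + 1.89*p^2 + 3.49*p - 0.97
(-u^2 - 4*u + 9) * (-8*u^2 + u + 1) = 8*u^4 + 31*u^3 - 77*u^2 + 5*u + 9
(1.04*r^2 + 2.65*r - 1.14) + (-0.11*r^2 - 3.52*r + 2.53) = 0.93*r^2 - 0.87*r + 1.39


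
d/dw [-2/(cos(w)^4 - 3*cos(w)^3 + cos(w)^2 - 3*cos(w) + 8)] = 2*(-4*cos(w)^3 + 9*cos(w)^2 - 2*cos(w) + 3)*sin(w)/(cos(w)^4 - 3*cos(w)^3 + cos(w)^2 - 3*cos(w) + 8)^2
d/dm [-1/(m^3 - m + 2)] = (3*m^2 - 1)/(m^3 - m + 2)^2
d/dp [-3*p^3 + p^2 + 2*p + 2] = -9*p^2 + 2*p + 2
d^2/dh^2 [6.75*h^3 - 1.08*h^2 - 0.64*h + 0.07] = 40.5*h - 2.16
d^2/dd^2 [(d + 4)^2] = 2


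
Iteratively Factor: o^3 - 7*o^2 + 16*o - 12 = (o - 2)*(o^2 - 5*o + 6) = (o - 3)*(o - 2)*(o - 2)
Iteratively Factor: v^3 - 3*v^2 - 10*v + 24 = (v + 3)*(v^2 - 6*v + 8) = (v - 2)*(v + 3)*(v - 4)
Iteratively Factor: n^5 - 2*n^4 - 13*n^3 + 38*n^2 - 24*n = (n + 4)*(n^4 - 6*n^3 + 11*n^2 - 6*n) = (n - 2)*(n + 4)*(n^3 - 4*n^2 + 3*n) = (n - 3)*(n - 2)*(n + 4)*(n^2 - n) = (n - 3)*(n - 2)*(n - 1)*(n + 4)*(n)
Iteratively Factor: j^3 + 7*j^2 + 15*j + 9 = (j + 3)*(j^2 + 4*j + 3) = (j + 3)^2*(j + 1)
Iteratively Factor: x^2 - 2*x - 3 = (x - 3)*(x + 1)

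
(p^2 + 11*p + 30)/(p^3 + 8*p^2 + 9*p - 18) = (p + 5)/(p^2 + 2*p - 3)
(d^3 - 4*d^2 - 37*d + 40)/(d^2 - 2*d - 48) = (d^2 + 4*d - 5)/(d + 6)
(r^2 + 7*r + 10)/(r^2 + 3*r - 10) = (r + 2)/(r - 2)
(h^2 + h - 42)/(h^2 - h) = (h^2 + h - 42)/(h*(h - 1))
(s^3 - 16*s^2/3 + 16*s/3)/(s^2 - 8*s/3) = (3*s^2 - 16*s + 16)/(3*s - 8)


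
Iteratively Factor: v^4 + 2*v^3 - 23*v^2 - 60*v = (v + 4)*(v^3 - 2*v^2 - 15*v) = v*(v + 4)*(v^2 - 2*v - 15) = v*(v - 5)*(v + 4)*(v + 3)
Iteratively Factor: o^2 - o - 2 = (o - 2)*(o + 1)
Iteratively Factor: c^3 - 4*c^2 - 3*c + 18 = (c - 3)*(c^2 - c - 6) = (c - 3)*(c + 2)*(c - 3)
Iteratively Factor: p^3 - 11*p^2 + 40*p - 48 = (p - 4)*(p^2 - 7*p + 12) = (p - 4)*(p - 3)*(p - 4)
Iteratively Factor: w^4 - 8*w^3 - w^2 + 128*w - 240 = (w + 4)*(w^3 - 12*w^2 + 47*w - 60) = (w - 4)*(w + 4)*(w^2 - 8*w + 15) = (w - 4)*(w - 3)*(w + 4)*(w - 5)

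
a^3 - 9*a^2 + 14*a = a*(a - 7)*(a - 2)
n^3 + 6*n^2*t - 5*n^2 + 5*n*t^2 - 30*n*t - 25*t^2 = (n - 5)*(n + t)*(n + 5*t)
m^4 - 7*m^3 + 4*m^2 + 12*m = m*(m - 6)*(m - 2)*(m + 1)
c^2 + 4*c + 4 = (c + 2)^2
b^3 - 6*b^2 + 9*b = b*(b - 3)^2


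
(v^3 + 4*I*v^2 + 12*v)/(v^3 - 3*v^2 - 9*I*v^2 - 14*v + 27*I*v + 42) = v*(v + 6*I)/(v^2 - v*(3 + 7*I) + 21*I)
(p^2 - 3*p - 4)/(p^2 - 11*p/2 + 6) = 2*(p + 1)/(2*p - 3)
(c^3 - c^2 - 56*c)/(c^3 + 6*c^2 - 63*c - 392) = c/(c + 7)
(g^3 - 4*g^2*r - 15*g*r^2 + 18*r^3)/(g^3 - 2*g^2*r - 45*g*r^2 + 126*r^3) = (-g^2 - 2*g*r + 3*r^2)/(-g^2 - 4*g*r + 21*r^2)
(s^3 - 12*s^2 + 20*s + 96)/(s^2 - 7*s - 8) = (s^2 - 4*s - 12)/(s + 1)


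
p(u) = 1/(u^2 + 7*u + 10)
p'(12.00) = 0.00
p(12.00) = 0.00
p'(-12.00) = 0.00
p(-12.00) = 0.01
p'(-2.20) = -8.29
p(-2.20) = -1.79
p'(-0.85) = -0.23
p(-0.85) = 0.21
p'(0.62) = -0.04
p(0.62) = 0.07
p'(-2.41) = -1.93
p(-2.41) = -0.94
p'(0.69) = -0.04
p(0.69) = 0.07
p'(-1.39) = -0.87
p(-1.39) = 0.45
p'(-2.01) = -3333.30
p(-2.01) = -33.44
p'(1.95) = -0.01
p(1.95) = 0.04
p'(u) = (-2*u - 7)/(u^2 + 7*u + 10)^2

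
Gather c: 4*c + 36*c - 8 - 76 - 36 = 40*c - 120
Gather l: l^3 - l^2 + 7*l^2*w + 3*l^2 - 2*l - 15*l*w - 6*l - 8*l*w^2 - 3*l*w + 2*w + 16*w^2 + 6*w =l^3 + l^2*(7*w + 2) + l*(-8*w^2 - 18*w - 8) + 16*w^2 + 8*w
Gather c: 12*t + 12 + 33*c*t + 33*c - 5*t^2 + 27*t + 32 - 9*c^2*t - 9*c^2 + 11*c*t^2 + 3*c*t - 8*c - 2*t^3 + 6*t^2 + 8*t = c^2*(-9*t - 9) + c*(11*t^2 + 36*t + 25) - 2*t^3 + t^2 + 47*t + 44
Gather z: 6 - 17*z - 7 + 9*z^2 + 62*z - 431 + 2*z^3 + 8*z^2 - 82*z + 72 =2*z^3 + 17*z^2 - 37*z - 360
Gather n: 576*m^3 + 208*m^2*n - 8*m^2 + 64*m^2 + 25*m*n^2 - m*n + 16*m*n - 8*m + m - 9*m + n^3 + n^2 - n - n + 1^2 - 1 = 576*m^3 + 56*m^2 - 16*m + n^3 + n^2*(25*m + 1) + n*(208*m^2 + 15*m - 2)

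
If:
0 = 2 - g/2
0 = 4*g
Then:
No Solution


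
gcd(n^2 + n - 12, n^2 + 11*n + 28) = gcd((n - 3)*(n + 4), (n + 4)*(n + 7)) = n + 4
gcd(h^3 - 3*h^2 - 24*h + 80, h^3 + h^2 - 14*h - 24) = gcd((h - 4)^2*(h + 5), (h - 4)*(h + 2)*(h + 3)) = h - 4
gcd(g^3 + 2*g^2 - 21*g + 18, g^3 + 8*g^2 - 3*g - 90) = g^2 + 3*g - 18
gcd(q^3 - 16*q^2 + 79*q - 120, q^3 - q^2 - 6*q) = q - 3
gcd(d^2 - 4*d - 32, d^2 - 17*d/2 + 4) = d - 8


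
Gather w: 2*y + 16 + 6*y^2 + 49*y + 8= 6*y^2 + 51*y + 24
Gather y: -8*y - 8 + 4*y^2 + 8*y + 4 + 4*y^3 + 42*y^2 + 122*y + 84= 4*y^3 + 46*y^2 + 122*y + 80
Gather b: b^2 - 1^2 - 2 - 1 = b^2 - 4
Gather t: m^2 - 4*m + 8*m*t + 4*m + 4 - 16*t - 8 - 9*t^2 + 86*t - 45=m^2 - 9*t^2 + t*(8*m + 70) - 49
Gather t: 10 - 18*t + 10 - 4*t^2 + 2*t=-4*t^2 - 16*t + 20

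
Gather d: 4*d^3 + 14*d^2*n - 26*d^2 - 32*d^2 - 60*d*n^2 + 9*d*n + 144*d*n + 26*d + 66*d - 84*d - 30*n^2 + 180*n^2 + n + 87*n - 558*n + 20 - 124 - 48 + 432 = 4*d^3 + d^2*(14*n - 58) + d*(-60*n^2 + 153*n + 8) + 150*n^2 - 470*n + 280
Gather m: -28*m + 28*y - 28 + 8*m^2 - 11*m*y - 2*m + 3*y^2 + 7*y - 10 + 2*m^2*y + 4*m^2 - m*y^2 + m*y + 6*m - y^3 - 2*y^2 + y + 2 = m^2*(2*y + 12) + m*(-y^2 - 10*y - 24) - y^3 + y^2 + 36*y - 36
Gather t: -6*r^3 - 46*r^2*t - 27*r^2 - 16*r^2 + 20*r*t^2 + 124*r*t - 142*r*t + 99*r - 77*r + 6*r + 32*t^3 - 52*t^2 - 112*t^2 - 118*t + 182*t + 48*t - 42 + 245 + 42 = -6*r^3 - 43*r^2 + 28*r + 32*t^3 + t^2*(20*r - 164) + t*(-46*r^2 - 18*r + 112) + 245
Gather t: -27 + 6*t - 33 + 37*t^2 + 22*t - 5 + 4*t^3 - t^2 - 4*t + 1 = 4*t^3 + 36*t^2 + 24*t - 64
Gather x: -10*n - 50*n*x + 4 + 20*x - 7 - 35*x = -10*n + x*(-50*n - 15) - 3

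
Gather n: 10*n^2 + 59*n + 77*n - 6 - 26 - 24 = 10*n^2 + 136*n - 56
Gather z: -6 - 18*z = -18*z - 6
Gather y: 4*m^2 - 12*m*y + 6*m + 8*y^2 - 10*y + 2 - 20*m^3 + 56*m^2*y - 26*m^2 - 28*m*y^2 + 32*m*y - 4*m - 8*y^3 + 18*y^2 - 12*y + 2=-20*m^3 - 22*m^2 + 2*m - 8*y^3 + y^2*(26 - 28*m) + y*(56*m^2 + 20*m - 22) + 4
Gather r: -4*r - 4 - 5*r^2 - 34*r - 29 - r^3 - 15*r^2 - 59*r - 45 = -r^3 - 20*r^2 - 97*r - 78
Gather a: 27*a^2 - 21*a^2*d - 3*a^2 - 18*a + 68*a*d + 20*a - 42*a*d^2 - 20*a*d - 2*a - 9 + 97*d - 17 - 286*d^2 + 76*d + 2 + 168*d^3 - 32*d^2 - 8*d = a^2*(24 - 21*d) + a*(-42*d^2 + 48*d) + 168*d^3 - 318*d^2 + 165*d - 24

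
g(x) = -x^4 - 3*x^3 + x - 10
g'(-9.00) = 2188.00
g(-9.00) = -4393.00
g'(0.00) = 1.00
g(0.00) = -10.00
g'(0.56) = -2.52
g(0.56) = -10.07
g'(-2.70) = 14.12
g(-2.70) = -6.80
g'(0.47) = -1.40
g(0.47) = -9.89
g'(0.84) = -7.72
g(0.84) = -11.44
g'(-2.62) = 11.16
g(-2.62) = -5.79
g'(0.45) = -1.19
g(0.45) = -9.86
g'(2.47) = -114.18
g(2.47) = -89.96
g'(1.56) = -36.09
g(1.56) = -25.75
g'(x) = -4*x^3 - 9*x^2 + 1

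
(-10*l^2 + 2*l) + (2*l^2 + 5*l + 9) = -8*l^2 + 7*l + 9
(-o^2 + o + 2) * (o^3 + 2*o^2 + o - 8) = -o^5 - o^4 + 3*o^3 + 13*o^2 - 6*o - 16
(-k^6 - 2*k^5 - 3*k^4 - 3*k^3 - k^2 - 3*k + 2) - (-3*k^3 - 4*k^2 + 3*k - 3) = -k^6 - 2*k^5 - 3*k^4 + 3*k^2 - 6*k + 5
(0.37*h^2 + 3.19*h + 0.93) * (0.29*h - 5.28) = 0.1073*h^3 - 1.0285*h^2 - 16.5735*h - 4.9104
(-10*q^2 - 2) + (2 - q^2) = -11*q^2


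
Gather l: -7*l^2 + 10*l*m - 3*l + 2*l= -7*l^2 + l*(10*m - 1)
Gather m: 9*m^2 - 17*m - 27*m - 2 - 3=9*m^2 - 44*m - 5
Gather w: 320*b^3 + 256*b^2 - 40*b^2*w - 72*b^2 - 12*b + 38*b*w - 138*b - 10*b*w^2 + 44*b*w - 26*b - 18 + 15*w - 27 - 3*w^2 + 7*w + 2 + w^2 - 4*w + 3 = 320*b^3 + 184*b^2 - 176*b + w^2*(-10*b - 2) + w*(-40*b^2 + 82*b + 18) - 40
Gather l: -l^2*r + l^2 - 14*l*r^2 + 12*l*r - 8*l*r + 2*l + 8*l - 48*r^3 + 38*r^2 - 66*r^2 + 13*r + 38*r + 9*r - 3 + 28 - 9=l^2*(1 - r) + l*(-14*r^2 + 4*r + 10) - 48*r^3 - 28*r^2 + 60*r + 16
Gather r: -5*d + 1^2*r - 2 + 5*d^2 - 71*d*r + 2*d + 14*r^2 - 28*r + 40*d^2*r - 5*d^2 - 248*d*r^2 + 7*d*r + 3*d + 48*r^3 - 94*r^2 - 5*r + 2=48*r^3 + r^2*(-248*d - 80) + r*(40*d^2 - 64*d - 32)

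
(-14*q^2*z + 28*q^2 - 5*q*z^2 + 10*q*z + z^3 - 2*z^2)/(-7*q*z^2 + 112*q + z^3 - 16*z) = (2*q*z - 4*q + z^2 - 2*z)/(z^2 - 16)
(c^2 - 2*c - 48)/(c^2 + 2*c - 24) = (c - 8)/(c - 4)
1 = 1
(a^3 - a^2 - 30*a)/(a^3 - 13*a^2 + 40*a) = (a^2 - a - 30)/(a^2 - 13*a + 40)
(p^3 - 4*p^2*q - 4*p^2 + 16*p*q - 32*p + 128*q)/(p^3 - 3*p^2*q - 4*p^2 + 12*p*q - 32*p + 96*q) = (p - 4*q)/(p - 3*q)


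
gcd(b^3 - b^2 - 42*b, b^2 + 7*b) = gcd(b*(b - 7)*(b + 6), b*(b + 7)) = b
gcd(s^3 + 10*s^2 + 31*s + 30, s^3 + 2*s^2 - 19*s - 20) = s + 5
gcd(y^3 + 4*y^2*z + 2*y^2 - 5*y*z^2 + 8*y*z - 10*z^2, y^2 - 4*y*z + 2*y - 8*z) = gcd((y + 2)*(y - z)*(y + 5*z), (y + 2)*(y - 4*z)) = y + 2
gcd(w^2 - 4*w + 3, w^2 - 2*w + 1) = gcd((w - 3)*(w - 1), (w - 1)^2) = w - 1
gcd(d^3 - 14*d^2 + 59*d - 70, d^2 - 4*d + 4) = d - 2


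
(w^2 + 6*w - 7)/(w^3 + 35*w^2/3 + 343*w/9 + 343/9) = 9*(w - 1)/(9*w^2 + 42*w + 49)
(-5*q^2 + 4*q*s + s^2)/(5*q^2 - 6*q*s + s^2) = (-5*q - s)/(5*q - s)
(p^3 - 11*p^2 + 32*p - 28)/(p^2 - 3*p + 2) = (p^2 - 9*p + 14)/(p - 1)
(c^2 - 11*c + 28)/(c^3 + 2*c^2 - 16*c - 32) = (c - 7)/(c^2 + 6*c + 8)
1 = 1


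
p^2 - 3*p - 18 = (p - 6)*(p + 3)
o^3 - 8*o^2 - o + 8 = (o - 8)*(o - 1)*(o + 1)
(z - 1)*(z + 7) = z^2 + 6*z - 7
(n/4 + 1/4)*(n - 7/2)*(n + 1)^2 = n^4/4 - n^3/8 - 15*n^2/8 - 19*n/8 - 7/8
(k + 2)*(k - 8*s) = k^2 - 8*k*s + 2*k - 16*s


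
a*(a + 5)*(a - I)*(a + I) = a^4 + 5*a^3 + a^2 + 5*a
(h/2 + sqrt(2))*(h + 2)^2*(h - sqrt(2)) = h^4/2 + sqrt(2)*h^3/2 + 2*h^3 + 2*sqrt(2)*h^2 - 8*h + 2*sqrt(2)*h - 8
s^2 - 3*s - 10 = (s - 5)*(s + 2)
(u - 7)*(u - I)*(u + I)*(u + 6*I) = u^4 - 7*u^3 + 6*I*u^3 + u^2 - 42*I*u^2 - 7*u + 6*I*u - 42*I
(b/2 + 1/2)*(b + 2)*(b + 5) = b^3/2 + 4*b^2 + 17*b/2 + 5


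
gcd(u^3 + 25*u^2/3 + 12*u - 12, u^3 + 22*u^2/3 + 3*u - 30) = u^2 + 9*u + 18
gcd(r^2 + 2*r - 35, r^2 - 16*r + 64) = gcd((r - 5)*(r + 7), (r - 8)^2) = 1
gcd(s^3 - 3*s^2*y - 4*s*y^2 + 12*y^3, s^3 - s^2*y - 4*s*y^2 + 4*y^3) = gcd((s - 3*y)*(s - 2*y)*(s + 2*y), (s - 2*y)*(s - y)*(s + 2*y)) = -s^2 + 4*y^2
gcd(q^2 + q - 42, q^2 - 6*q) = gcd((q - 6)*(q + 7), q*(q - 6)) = q - 6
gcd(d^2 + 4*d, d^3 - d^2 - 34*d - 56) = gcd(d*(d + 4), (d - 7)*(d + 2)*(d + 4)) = d + 4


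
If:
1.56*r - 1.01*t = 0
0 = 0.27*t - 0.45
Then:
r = 1.08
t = 1.67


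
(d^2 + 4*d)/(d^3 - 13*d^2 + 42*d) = (d + 4)/(d^2 - 13*d + 42)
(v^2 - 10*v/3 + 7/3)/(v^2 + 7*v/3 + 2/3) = (3*v^2 - 10*v + 7)/(3*v^2 + 7*v + 2)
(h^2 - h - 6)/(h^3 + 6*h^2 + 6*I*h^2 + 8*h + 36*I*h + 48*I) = (h - 3)/(h^2 + h*(4 + 6*I) + 24*I)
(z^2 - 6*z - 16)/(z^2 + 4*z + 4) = (z - 8)/(z + 2)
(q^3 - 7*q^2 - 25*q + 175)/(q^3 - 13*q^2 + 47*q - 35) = (q + 5)/(q - 1)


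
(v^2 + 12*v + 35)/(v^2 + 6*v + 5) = (v + 7)/(v + 1)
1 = 1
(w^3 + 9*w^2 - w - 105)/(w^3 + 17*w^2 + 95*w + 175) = (w - 3)/(w + 5)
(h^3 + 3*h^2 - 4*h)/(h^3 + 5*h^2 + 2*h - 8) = h/(h + 2)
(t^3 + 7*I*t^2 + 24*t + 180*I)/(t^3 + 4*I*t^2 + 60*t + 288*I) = (t - 5*I)/(t - 8*I)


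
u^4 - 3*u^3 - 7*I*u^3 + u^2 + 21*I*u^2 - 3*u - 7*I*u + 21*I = (u - 3)*(u - 7*I)*(u - I)*(u + I)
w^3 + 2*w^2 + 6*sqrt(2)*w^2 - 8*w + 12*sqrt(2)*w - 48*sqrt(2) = (w - 2)*(w + 4)*(w + 6*sqrt(2))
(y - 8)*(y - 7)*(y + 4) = y^3 - 11*y^2 - 4*y + 224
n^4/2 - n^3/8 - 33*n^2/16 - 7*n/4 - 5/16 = (n/2 + 1/2)*(n - 5/2)*(n + 1/4)*(n + 1)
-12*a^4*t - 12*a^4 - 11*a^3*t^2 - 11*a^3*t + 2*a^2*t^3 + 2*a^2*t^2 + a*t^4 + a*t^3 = (-3*a + t)*(a + t)*(4*a + t)*(a*t + a)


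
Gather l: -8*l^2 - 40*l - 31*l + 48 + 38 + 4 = -8*l^2 - 71*l + 90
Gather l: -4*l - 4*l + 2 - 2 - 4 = -8*l - 4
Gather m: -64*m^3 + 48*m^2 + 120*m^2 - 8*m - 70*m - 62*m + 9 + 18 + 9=-64*m^3 + 168*m^2 - 140*m + 36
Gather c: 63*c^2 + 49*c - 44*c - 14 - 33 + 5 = 63*c^2 + 5*c - 42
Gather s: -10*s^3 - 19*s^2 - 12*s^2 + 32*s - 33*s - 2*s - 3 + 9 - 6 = -10*s^3 - 31*s^2 - 3*s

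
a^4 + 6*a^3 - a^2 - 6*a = a*(a - 1)*(a + 1)*(a + 6)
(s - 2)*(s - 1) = s^2 - 3*s + 2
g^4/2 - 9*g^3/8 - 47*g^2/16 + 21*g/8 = g*(g/2 + 1)*(g - 7/2)*(g - 3/4)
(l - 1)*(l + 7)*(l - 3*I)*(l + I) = l^4 + 6*l^3 - 2*I*l^3 - 4*l^2 - 12*I*l^2 + 18*l + 14*I*l - 21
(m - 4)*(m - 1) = m^2 - 5*m + 4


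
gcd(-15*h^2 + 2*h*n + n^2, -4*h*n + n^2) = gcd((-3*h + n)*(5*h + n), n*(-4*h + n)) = 1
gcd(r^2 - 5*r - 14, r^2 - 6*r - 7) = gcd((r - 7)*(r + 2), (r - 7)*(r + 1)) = r - 7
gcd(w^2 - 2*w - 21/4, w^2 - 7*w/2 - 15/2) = w + 3/2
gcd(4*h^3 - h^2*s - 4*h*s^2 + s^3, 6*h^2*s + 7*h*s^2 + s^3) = h + s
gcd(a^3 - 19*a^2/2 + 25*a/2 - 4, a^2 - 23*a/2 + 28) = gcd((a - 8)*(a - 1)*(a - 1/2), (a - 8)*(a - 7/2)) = a - 8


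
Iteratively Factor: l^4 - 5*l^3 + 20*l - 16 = (l - 2)*(l^3 - 3*l^2 - 6*l + 8) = (l - 2)*(l - 1)*(l^2 - 2*l - 8) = (l - 4)*(l - 2)*(l - 1)*(l + 2)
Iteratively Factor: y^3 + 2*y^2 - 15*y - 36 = (y - 4)*(y^2 + 6*y + 9) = (y - 4)*(y + 3)*(y + 3)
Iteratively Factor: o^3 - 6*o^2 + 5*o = (o)*(o^2 - 6*o + 5) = o*(o - 5)*(o - 1)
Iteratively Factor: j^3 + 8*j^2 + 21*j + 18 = (j + 2)*(j^2 + 6*j + 9) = (j + 2)*(j + 3)*(j + 3)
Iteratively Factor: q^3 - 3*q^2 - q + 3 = (q - 3)*(q^2 - 1) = (q - 3)*(q - 1)*(q + 1)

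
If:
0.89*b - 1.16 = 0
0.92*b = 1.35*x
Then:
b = 1.30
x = 0.89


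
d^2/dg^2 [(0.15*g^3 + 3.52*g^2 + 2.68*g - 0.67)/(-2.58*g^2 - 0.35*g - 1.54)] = (-8.88178419700125e-16*g^5 + 2.8421709430404e-14*g^4 - 28.165974*g^3 + 110.187612*g^2 + 65.384676*g - 18.966962)/(17.173512*g^6 + 6.98922*g^5 + 31.700718*g^4 + 8.386595*g^3 + 18.922134*g^2 + 2.49018*g + 3.652264)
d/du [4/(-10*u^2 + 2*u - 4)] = 2*(10*u - 1)/(5*u^2 - u + 2)^2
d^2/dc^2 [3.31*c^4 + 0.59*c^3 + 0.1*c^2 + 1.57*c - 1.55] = 39.72*c^2 + 3.54*c + 0.2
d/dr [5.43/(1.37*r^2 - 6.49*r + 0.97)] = (35.2407 - 14.8782*r)/(1.37*r^2 - 6.49*r + 0.97)^2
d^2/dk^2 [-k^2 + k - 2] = -2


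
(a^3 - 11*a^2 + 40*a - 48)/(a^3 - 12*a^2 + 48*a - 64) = (a - 3)/(a - 4)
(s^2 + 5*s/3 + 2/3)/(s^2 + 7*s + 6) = (s + 2/3)/(s + 6)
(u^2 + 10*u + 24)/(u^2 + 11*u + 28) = (u + 6)/(u + 7)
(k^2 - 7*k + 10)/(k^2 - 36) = (k^2 - 7*k + 10)/(k^2 - 36)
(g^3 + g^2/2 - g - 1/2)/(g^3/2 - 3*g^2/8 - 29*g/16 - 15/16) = 8*(2*g^2 - g - 1)/(8*g^2 - 14*g - 15)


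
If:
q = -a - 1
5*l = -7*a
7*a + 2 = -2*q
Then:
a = 0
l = 0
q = -1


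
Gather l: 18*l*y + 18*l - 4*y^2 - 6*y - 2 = l*(18*y + 18) - 4*y^2 - 6*y - 2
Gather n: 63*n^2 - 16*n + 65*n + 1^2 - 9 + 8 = 63*n^2 + 49*n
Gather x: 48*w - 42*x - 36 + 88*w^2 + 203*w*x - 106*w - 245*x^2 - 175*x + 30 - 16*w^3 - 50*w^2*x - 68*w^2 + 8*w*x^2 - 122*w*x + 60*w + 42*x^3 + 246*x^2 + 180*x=-16*w^3 + 20*w^2 + 2*w + 42*x^3 + x^2*(8*w + 1) + x*(-50*w^2 + 81*w - 37) - 6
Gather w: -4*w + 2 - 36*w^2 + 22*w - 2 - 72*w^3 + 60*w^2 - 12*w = -72*w^3 + 24*w^2 + 6*w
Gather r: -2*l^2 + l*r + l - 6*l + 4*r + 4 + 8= -2*l^2 - 5*l + r*(l + 4) + 12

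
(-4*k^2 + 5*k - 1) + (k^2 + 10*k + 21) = -3*k^2 + 15*k + 20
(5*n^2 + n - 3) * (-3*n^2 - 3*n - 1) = -15*n^4 - 18*n^3 + n^2 + 8*n + 3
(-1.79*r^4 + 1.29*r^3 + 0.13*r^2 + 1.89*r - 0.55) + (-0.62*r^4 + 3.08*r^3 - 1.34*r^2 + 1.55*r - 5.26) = -2.41*r^4 + 4.37*r^3 - 1.21*r^2 + 3.44*r - 5.81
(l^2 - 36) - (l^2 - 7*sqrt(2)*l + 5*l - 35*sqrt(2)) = -5*l + 7*sqrt(2)*l - 36 + 35*sqrt(2)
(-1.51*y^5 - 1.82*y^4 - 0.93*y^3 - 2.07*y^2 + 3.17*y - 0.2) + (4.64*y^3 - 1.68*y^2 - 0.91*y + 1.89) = -1.51*y^5 - 1.82*y^4 + 3.71*y^3 - 3.75*y^2 + 2.26*y + 1.69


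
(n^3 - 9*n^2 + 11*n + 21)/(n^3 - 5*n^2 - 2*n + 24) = (n^2 - 6*n - 7)/(n^2 - 2*n - 8)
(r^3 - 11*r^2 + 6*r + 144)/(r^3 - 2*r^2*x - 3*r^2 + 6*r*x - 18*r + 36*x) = (8 - r)/(-r + 2*x)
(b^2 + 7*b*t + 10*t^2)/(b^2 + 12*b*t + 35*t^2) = (b + 2*t)/(b + 7*t)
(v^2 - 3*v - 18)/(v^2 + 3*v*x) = (v^2 - 3*v - 18)/(v*(v + 3*x))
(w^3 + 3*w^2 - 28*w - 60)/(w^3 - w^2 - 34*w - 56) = (w^2 + w - 30)/(w^2 - 3*w - 28)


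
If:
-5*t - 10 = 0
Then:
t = -2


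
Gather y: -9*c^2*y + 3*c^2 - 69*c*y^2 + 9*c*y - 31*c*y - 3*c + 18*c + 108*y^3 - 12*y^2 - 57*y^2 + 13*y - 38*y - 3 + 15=3*c^2 + 15*c + 108*y^3 + y^2*(-69*c - 69) + y*(-9*c^2 - 22*c - 25) + 12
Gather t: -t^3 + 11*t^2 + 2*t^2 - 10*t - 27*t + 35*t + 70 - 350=-t^3 + 13*t^2 - 2*t - 280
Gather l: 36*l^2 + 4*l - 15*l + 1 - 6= 36*l^2 - 11*l - 5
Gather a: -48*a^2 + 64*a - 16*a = -48*a^2 + 48*a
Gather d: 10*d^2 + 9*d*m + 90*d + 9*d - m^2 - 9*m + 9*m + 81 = 10*d^2 + d*(9*m + 99) - m^2 + 81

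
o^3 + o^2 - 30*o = o*(o - 5)*(o + 6)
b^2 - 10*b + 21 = (b - 7)*(b - 3)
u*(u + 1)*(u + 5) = u^3 + 6*u^2 + 5*u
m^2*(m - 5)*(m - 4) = m^4 - 9*m^3 + 20*m^2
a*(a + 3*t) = a^2 + 3*a*t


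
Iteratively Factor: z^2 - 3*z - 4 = (z - 4)*(z + 1)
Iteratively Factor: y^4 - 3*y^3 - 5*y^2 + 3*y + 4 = (y + 1)*(y^3 - 4*y^2 - y + 4) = (y + 1)^2*(y^2 - 5*y + 4) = (y - 4)*(y + 1)^2*(y - 1)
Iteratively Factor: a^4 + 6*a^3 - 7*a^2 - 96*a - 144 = (a + 3)*(a^3 + 3*a^2 - 16*a - 48) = (a + 3)^2*(a^2 - 16) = (a - 4)*(a + 3)^2*(a + 4)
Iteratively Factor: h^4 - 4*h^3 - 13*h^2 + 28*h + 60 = (h + 2)*(h^3 - 6*h^2 - h + 30) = (h + 2)^2*(h^2 - 8*h + 15) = (h - 5)*(h + 2)^2*(h - 3)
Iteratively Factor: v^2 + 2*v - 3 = (v + 3)*(v - 1)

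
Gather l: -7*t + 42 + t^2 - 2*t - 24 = t^2 - 9*t + 18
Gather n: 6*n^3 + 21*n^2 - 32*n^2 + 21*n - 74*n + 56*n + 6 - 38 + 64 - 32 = 6*n^3 - 11*n^2 + 3*n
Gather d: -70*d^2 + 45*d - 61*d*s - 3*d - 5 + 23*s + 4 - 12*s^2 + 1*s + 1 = -70*d^2 + d*(42 - 61*s) - 12*s^2 + 24*s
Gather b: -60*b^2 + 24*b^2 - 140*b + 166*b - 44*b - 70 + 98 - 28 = -36*b^2 - 18*b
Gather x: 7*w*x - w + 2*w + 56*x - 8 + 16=w + x*(7*w + 56) + 8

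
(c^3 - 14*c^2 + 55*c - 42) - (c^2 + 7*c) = c^3 - 15*c^2 + 48*c - 42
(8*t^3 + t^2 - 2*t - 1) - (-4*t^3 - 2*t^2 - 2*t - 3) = 12*t^3 + 3*t^2 + 2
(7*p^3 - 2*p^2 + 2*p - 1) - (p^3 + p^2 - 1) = 6*p^3 - 3*p^2 + 2*p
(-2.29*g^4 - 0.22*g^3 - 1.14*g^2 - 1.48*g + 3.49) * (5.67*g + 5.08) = -12.9843*g^5 - 12.8806*g^4 - 7.5814*g^3 - 14.1828*g^2 + 12.2699*g + 17.7292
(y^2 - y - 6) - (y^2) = -y - 6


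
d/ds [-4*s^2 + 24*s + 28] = 24 - 8*s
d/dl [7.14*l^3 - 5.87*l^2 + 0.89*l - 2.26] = 21.42*l^2 - 11.74*l + 0.89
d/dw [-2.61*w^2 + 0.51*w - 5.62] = 0.51 - 5.22*w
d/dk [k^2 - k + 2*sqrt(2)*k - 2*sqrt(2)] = 2*k - 1 + 2*sqrt(2)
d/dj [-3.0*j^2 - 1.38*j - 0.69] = -6.0*j - 1.38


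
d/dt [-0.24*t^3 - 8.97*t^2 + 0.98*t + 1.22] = -0.72*t^2 - 17.94*t + 0.98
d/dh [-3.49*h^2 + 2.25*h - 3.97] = 2.25 - 6.98*h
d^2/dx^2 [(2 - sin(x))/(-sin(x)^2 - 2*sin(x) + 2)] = (-sin(x)^5 + 10*sin(x)^4 + 2*sin(x)^3 + 8*sin(x)^2 - 8*sin(x) - 16)/(sin(x)^2 + 2*sin(x) - 2)^3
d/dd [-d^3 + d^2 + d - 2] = -3*d^2 + 2*d + 1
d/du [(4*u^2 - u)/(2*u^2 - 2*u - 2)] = (-3*u^2 - 8*u + 1)/(2*(u^4 - 2*u^3 - u^2 + 2*u + 1))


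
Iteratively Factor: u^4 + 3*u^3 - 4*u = (u + 2)*(u^3 + u^2 - 2*u) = (u + 2)^2*(u^2 - u) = u*(u + 2)^2*(u - 1)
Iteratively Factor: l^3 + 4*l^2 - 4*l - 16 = (l - 2)*(l^2 + 6*l + 8) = (l - 2)*(l + 4)*(l + 2)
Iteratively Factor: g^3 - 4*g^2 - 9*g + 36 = (g - 3)*(g^2 - g - 12) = (g - 3)*(g + 3)*(g - 4)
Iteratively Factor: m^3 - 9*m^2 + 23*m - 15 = (m - 1)*(m^2 - 8*m + 15) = (m - 5)*(m - 1)*(m - 3)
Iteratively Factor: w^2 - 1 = (w - 1)*(w + 1)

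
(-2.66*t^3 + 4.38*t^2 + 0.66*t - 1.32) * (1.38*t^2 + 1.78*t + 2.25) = -3.6708*t^5 + 1.3096*t^4 + 2.7222*t^3 + 9.2082*t^2 - 0.8646*t - 2.97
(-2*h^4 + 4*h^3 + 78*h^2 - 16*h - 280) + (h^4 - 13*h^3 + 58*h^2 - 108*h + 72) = -h^4 - 9*h^3 + 136*h^2 - 124*h - 208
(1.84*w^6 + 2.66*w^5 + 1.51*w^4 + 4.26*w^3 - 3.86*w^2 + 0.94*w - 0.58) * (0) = 0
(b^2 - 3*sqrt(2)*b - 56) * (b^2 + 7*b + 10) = b^4 - 3*sqrt(2)*b^3 + 7*b^3 - 46*b^2 - 21*sqrt(2)*b^2 - 392*b - 30*sqrt(2)*b - 560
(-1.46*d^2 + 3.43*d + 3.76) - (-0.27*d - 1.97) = -1.46*d^2 + 3.7*d + 5.73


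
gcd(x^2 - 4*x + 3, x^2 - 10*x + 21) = x - 3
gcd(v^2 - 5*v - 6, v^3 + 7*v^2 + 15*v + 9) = v + 1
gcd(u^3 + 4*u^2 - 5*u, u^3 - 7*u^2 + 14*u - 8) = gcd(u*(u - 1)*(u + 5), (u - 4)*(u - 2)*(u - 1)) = u - 1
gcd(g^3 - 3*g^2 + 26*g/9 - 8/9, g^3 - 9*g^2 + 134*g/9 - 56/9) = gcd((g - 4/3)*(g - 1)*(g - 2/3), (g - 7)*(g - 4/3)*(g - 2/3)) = g^2 - 2*g + 8/9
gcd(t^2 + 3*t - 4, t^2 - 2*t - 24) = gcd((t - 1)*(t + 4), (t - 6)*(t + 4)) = t + 4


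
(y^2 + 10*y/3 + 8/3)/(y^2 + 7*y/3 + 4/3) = (y + 2)/(y + 1)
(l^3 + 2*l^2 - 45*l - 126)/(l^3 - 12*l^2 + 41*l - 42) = (l^2 + 9*l + 18)/(l^2 - 5*l + 6)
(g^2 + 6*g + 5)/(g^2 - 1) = (g + 5)/(g - 1)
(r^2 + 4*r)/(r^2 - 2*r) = (r + 4)/(r - 2)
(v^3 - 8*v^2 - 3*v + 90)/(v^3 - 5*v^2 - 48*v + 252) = (v^2 - 2*v - 15)/(v^2 + v - 42)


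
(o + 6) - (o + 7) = -1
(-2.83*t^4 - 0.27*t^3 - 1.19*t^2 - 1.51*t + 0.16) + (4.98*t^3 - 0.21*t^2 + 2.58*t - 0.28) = -2.83*t^4 + 4.71*t^3 - 1.4*t^2 + 1.07*t - 0.12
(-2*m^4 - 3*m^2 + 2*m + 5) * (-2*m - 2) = 4*m^5 + 4*m^4 + 6*m^3 + 2*m^2 - 14*m - 10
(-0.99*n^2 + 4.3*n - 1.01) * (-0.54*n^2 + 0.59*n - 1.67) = 0.5346*n^4 - 2.9061*n^3 + 4.7357*n^2 - 7.7769*n + 1.6867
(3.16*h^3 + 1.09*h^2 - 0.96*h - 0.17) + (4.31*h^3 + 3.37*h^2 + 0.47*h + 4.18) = 7.47*h^3 + 4.46*h^2 - 0.49*h + 4.01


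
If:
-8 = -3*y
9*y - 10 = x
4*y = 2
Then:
No Solution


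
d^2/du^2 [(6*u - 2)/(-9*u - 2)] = 540/(9*u + 2)^3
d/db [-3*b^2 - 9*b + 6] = -6*b - 9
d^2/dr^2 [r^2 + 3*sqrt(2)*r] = 2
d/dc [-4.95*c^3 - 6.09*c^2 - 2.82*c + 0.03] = -14.85*c^2 - 12.18*c - 2.82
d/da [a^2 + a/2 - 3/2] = 2*a + 1/2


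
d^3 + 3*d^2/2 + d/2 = d*(d + 1/2)*(d + 1)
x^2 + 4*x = x*(x + 4)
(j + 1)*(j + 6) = j^2 + 7*j + 6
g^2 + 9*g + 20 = (g + 4)*(g + 5)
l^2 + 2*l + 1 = (l + 1)^2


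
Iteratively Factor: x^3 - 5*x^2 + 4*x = (x)*(x^2 - 5*x + 4) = x*(x - 1)*(x - 4)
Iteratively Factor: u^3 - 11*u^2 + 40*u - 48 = (u - 4)*(u^2 - 7*u + 12) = (u - 4)^2*(u - 3)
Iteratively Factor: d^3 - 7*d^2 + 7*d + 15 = (d - 5)*(d^2 - 2*d - 3) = (d - 5)*(d + 1)*(d - 3)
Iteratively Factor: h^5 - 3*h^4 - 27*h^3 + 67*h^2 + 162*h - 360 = (h - 3)*(h^4 - 27*h^2 - 14*h + 120) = (h - 3)*(h - 2)*(h^3 + 2*h^2 - 23*h - 60) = (h - 3)*(h - 2)*(h + 4)*(h^2 - 2*h - 15) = (h - 5)*(h - 3)*(h - 2)*(h + 4)*(h + 3)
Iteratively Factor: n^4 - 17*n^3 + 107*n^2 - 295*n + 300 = (n - 4)*(n^3 - 13*n^2 + 55*n - 75) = (n - 5)*(n - 4)*(n^2 - 8*n + 15) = (n - 5)*(n - 4)*(n - 3)*(n - 5)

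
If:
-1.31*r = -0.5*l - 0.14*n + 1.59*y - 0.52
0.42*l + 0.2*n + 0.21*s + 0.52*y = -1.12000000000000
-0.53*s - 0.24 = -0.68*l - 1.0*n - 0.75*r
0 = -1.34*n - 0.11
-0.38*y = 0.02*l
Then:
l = -1.37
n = -0.08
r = -0.22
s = -2.69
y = 0.07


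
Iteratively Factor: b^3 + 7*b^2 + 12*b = (b)*(b^2 + 7*b + 12) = b*(b + 4)*(b + 3)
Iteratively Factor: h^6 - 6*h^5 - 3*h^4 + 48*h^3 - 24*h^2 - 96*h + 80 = (h + 2)*(h^5 - 8*h^4 + 13*h^3 + 22*h^2 - 68*h + 40) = (h - 2)*(h + 2)*(h^4 - 6*h^3 + h^2 + 24*h - 20) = (h - 5)*(h - 2)*(h + 2)*(h^3 - h^2 - 4*h + 4) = (h - 5)*(h - 2)*(h - 1)*(h + 2)*(h^2 - 4) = (h - 5)*(h - 2)^2*(h - 1)*(h + 2)*(h + 2)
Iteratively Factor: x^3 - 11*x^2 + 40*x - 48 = (x - 4)*(x^2 - 7*x + 12) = (x - 4)*(x - 3)*(x - 4)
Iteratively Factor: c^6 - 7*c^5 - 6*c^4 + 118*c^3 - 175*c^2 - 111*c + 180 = (c - 1)*(c^5 - 6*c^4 - 12*c^3 + 106*c^2 - 69*c - 180) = (c - 1)*(c + 1)*(c^4 - 7*c^3 - 5*c^2 + 111*c - 180) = (c - 1)*(c + 1)*(c + 4)*(c^3 - 11*c^2 + 39*c - 45) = (c - 3)*(c - 1)*(c + 1)*(c + 4)*(c^2 - 8*c + 15) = (c - 3)^2*(c - 1)*(c + 1)*(c + 4)*(c - 5)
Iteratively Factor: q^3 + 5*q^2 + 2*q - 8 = (q + 4)*(q^2 + q - 2) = (q - 1)*(q + 4)*(q + 2)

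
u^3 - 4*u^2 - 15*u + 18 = (u - 6)*(u - 1)*(u + 3)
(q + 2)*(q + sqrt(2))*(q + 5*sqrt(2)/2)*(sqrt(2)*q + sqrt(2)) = sqrt(2)*q^4 + 3*sqrt(2)*q^3 + 7*q^3 + 7*sqrt(2)*q^2 + 21*q^2 + 14*q + 15*sqrt(2)*q + 10*sqrt(2)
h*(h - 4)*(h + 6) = h^3 + 2*h^2 - 24*h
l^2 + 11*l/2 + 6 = (l + 3/2)*(l + 4)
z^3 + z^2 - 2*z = z*(z - 1)*(z + 2)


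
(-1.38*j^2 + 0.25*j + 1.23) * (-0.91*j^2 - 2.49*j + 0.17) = 1.2558*j^4 + 3.2087*j^3 - 1.9764*j^2 - 3.0202*j + 0.2091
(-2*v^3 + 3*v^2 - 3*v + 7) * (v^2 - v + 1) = -2*v^5 + 5*v^4 - 8*v^3 + 13*v^2 - 10*v + 7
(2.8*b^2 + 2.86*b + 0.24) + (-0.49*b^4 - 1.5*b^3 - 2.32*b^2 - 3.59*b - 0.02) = -0.49*b^4 - 1.5*b^3 + 0.48*b^2 - 0.73*b + 0.22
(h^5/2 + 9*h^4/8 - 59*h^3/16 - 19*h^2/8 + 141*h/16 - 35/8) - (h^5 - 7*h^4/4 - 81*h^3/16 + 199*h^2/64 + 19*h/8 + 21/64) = -h^5/2 + 23*h^4/8 + 11*h^3/8 - 351*h^2/64 + 103*h/16 - 301/64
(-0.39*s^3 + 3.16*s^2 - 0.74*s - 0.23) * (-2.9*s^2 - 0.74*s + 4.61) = 1.131*s^5 - 8.8754*s^4 - 1.9903*s^3 + 15.7822*s^2 - 3.2412*s - 1.0603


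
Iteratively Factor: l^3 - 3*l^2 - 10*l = (l - 5)*(l^2 + 2*l) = l*(l - 5)*(l + 2)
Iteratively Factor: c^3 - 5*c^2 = (c)*(c^2 - 5*c) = c*(c - 5)*(c)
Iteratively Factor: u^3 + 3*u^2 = (u + 3)*(u^2) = u*(u + 3)*(u)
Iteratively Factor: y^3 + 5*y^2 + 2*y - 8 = (y - 1)*(y^2 + 6*y + 8) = (y - 1)*(y + 4)*(y + 2)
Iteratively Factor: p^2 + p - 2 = (p - 1)*(p + 2)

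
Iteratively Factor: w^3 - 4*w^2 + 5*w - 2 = (w - 2)*(w^2 - 2*w + 1) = (w - 2)*(w - 1)*(w - 1)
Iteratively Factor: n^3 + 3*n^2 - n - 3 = (n + 1)*(n^2 + 2*n - 3) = (n + 1)*(n + 3)*(n - 1)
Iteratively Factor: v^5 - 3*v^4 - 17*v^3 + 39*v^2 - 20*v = (v)*(v^4 - 3*v^3 - 17*v^2 + 39*v - 20) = v*(v - 5)*(v^3 + 2*v^2 - 7*v + 4) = v*(v - 5)*(v - 1)*(v^2 + 3*v - 4) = v*(v - 5)*(v - 1)^2*(v + 4)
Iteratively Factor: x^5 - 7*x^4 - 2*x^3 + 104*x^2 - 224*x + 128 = (x - 1)*(x^4 - 6*x^3 - 8*x^2 + 96*x - 128) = (x - 4)*(x - 1)*(x^3 - 2*x^2 - 16*x + 32) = (x - 4)*(x - 2)*(x - 1)*(x^2 - 16) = (x - 4)*(x - 2)*(x - 1)*(x + 4)*(x - 4)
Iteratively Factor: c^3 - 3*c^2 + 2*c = (c)*(c^2 - 3*c + 2) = c*(c - 2)*(c - 1)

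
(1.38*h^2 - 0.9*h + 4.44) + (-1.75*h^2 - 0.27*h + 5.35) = -0.37*h^2 - 1.17*h + 9.79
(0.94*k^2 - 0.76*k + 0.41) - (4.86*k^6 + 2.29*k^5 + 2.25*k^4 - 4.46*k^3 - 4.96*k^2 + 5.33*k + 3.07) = -4.86*k^6 - 2.29*k^5 - 2.25*k^4 + 4.46*k^3 + 5.9*k^2 - 6.09*k - 2.66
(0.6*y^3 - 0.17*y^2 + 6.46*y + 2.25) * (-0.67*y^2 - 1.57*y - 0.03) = -0.402*y^5 - 0.8281*y^4 - 4.0793*y^3 - 11.6446*y^2 - 3.7263*y - 0.0675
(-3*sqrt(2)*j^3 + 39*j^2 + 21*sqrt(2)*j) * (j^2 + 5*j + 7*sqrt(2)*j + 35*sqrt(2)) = -3*sqrt(2)*j^5 - 15*sqrt(2)*j^4 - 3*j^4 - 15*j^3 + 294*sqrt(2)*j^3 + 294*j^2 + 1470*sqrt(2)*j^2 + 1470*j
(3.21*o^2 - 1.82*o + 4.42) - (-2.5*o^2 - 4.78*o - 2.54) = 5.71*o^2 + 2.96*o + 6.96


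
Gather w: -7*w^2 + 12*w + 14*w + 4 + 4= -7*w^2 + 26*w + 8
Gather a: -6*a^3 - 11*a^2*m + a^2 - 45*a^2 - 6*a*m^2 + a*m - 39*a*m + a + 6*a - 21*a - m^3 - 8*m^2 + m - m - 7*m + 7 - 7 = -6*a^3 + a^2*(-11*m - 44) + a*(-6*m^2 - 38*m - 14) - m^3 - 8*m^2 - 7*m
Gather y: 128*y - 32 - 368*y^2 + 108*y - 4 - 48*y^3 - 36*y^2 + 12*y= -48*y^3 - 404*y^2 + 248*y - 36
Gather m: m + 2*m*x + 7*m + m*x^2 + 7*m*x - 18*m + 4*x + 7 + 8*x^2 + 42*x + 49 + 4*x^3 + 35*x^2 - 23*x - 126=m*(x^2 + 9*x - 10) + 4*x^3 + 43*x^2 + 23*x - 70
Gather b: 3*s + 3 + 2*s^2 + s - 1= 2*s^2 + 4*s + 2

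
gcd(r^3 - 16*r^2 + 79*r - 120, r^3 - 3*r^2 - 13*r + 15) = r - 5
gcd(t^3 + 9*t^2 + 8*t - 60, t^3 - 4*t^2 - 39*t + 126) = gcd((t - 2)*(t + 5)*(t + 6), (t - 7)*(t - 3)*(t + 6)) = t + 6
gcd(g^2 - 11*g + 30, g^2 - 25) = g - 5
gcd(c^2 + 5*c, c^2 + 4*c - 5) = c + 5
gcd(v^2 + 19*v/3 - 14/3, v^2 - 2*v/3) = v - 2/3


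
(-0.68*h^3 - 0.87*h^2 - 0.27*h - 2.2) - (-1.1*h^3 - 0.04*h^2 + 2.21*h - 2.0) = 0.42*h^3 - 0.83*h^2 - 2.48*h - 0.2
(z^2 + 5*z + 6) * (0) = 0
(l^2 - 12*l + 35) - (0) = l^2 - 12*l + 35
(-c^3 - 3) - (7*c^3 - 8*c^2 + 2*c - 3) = -8*c^3 + 8*c^2 - 2*c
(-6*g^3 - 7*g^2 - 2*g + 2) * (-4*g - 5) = 24*g^4 + 58*g^3 + 43*g^2 + 2*g - 10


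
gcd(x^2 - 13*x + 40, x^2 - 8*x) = x - 8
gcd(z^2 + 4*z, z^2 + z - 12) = z + 4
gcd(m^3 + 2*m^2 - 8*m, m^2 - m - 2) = m - 2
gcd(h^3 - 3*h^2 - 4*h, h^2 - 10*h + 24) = h - 4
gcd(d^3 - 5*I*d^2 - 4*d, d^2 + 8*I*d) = d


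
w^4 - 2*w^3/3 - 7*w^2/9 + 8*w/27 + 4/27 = (w - 1)*(w - 2/3)*(w + 1/3)*(w + 2/3)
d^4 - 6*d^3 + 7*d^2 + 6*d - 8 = (d - 4)*(d - 2)*(d - 1)*(d + 1)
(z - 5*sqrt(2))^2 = z^2 - 10*sqrt(2)*z + 50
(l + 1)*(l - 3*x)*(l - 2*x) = l^3 - 5*l^2*x + l^2 + 6*l*x^2 - 5*l*x + 6*x^2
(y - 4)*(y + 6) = y^2 + 2*y - 24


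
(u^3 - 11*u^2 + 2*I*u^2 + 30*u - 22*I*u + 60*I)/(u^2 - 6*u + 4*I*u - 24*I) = (u^2 + u*(-5 + 2*I) - 10*I)/(u + 4*I)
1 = 1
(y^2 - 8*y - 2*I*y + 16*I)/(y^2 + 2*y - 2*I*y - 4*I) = (y - 8)/(y + 2)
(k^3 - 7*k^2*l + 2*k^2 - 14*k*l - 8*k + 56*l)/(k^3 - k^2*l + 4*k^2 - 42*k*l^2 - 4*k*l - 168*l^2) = (k - 2)/(k + 6*l)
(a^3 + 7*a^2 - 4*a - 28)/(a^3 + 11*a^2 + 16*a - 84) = (a + 2)/(a + 6)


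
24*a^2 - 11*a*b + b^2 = (-8*a + b)*(-3*a + b)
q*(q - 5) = q^2 - 5*q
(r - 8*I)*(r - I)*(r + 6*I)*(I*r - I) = I*r^4 + 3*r^3 - I*r^3 - 3*r^2 + 46*I*r^2 + 48*r - 46*I*r - 48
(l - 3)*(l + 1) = l^2 - 2*l - 3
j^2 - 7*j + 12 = (j - 4)*(j - 3)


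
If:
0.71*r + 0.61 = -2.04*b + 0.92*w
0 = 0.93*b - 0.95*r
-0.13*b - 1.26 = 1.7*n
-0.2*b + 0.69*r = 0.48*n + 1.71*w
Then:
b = -0.17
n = -0.73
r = -0.17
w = 0.16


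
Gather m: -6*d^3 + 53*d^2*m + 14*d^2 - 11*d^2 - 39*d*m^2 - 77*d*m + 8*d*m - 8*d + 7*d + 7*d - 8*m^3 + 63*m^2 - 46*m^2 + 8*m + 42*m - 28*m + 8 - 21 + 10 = -6*d^3 + 3*d^2 + 6*d - 8*m^3 + m^2*(17 - 39*d) + m*(53*d^2 - 69*d + 22) - 3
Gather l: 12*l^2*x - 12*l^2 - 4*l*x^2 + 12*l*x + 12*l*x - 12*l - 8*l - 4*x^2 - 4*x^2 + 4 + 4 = l^2*(12*x - 12) + l*(-4*x^2 + 24*x - 20) - 8*x^2 + 8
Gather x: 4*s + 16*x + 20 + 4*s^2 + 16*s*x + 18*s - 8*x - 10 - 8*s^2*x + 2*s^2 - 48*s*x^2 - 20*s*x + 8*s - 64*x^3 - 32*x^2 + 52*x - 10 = 6*s^2 + 30*s - 64*x^3 + x^2*(-48*s - 32) + x*(-8*s^2 - 4*s + 60)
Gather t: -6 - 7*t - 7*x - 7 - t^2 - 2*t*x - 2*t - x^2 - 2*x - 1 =-t^2 + t*(-2*x - 9) - x^2 - 9*x - 14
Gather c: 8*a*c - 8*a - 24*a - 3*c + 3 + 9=-32*a + c*(8*a - 3) + 12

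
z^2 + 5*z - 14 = (z - 2)*(z + 7)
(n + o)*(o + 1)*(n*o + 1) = n^2*o^2 + n^2*o + n*o^3 + n*o^2 + n*o + n + o^2 + o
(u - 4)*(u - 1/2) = u^2 - 9*u/2 + 2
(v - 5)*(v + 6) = v^2 + v - 30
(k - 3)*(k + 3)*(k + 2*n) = k^3 + 2*k^2*n - 9*k - 18*n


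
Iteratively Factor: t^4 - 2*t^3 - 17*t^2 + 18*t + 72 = (t - 4)*(t^3 + 2*t^2 - 9*t - 18) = (t - 4)*(t + 2)*(t^2 - 9) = (t - 4)*(t + 2)*(t + 3)*(t - 3)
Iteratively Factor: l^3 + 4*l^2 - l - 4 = (l + 4)*(l^2 - 1) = (l + 1)*(l + 4)*(l - 1)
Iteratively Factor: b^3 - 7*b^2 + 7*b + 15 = (b - 3)*(b^2 - 4*b - 5) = (b - 5)*(b - 3)*(b + 1)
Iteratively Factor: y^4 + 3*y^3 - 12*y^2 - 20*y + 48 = (y - 2)*(y^3 + 5*y^2 - 2*y - 24) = (y - 2)*(y + 4)*(y^2 + y - 6) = (y - 2)*(y + 3)*(y + 4)*(y - 2)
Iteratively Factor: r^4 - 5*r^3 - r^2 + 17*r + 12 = (r + 1)*(r^3 - 6*r^2 + 5*r + 12) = (r - 3)*(r + 1)*(r^2 - 3*r - 4) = (r - 4)*(r - 3)*(r + 1)*(r + 1)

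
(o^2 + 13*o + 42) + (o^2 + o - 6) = 2*o^2 + 14*o + 36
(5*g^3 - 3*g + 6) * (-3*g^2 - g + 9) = -15*g^5 - 5*g^4 + 54*g^3 - 15*g^2 - 33*g + 54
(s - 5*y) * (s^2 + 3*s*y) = s^3 - 2*s^2*y - 15*s*y^2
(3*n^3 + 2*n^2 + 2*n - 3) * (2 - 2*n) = -6*n^4 + 2*n^3 + 10*n - 6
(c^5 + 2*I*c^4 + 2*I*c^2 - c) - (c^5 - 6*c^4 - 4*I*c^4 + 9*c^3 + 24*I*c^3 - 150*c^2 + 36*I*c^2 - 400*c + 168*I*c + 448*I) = 6*c^4 + 6*I*c^4 - 9*c^3 - 24*I*c^3 + 150*c^2 - 34*I*c^2 + 399*c - 168*I*c - 448*I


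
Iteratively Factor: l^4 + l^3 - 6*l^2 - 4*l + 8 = (l - 2)*(l^3 + 3*l^2 - 4) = (l - 2)*(l + 2)*(l^2 + l - 2) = (l - 2)*(l - 1)*(l + 2)*(l + 2)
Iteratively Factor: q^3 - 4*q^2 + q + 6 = (q - 2)*(q^2 - 2*q - 3) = (q - 3)*(q - 2)*(q + 1)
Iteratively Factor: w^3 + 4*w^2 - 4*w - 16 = (w + 2)*(w^2 + 2*w - 8) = (w + 2)*(w + 4)*(w - 2)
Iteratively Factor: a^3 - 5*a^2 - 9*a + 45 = (a - 5)*(a^2 - 9) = (a - 5)*(a - 3)*(a + 3)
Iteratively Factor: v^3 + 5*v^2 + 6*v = (v + 2)*(v^2 + 3*v) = v*(v + 2)*(v + 3)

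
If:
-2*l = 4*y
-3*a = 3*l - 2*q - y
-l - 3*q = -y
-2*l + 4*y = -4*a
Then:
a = 0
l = 0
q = 0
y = 0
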